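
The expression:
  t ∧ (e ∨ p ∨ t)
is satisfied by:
  {t: True}


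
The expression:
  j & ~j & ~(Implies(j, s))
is never true.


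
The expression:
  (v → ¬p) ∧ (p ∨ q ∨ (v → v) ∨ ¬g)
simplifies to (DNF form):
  ¬p ∨ ¬v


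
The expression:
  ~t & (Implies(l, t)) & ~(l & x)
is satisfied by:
  {l: False, t: False}


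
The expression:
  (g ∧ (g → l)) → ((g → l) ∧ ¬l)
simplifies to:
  ¬g ∨ ¬l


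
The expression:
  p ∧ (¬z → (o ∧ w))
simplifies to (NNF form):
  p ∧ (o ∨ z) ∧ (w ∨ z)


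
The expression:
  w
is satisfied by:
  {w: True}


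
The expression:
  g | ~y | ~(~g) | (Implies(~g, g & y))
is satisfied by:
  {g: True, y: False}
  {y: False, g: False}
  {y: True, g: True}


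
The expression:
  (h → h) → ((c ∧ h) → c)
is always true.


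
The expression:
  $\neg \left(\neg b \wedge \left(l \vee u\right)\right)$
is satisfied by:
  {b: True, l: False, u: False}
  {b: True, u: True, l: False}
  {b: True, l: True, u: False}
  {b: True, u: True, l: True}
  {u: False, l: False, b: False}


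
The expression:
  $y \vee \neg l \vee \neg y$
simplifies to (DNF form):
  $\text{True}$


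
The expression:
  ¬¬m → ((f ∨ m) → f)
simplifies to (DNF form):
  f ∨ ¬m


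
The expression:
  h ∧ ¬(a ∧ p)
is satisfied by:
  {h: True, p: False, a: False}
  {h: True, a: True, p: False}
  {h: True, p: True, a: False}


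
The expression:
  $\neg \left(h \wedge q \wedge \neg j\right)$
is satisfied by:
  {j: True, q: False, h: False}
  {j: False, q: False, h: False}
  {h: True, j: True, q: False}
  {h: True, j: False, q: False}
  {q: True, j: True, h: False}
  {q: True, j: False, h: False}
  {q: True, h: True, j: True}


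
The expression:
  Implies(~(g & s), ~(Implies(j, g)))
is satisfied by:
  {j: True, s: True, g: False}
  {j: True, s: False, g: False}
  {g: True, j: True, s: True}
  {g: True, s: True, j: False}


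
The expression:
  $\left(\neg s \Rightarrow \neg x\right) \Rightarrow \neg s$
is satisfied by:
  {s: False}


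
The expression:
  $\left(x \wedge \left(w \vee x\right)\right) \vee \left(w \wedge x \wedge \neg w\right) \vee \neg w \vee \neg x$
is always true.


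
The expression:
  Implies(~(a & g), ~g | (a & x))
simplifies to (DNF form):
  a | ~g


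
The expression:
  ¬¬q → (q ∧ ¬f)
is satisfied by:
  {q: False, f: False}
  {f: True, q: False}
  {q: True, f: False}


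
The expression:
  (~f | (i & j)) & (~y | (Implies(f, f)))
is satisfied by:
  {j: True, i: True, f: False}
  {j: True, i: False, f: False}
  {i: True, j: False, f: False}
  {j: False, i: False, f: False}
  {f: True, j: True, i: True}


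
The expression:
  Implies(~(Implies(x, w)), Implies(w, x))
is always true.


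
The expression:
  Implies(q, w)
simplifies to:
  w | ~q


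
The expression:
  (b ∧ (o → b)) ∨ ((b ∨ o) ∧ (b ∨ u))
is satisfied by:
  {b: True, o: True, u: True}
  {b: True, o: True, u: False}
  {b: True, u: True, o: False}
  {b: True, u: False, o: False}
  {o: True, u: True, b: False}


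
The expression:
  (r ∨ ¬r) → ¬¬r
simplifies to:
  r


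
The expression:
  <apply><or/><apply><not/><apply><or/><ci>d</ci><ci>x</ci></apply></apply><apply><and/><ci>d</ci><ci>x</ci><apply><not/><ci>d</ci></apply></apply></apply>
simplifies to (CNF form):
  <apply><and/><apply><not/><ci>d</ci></apply><apply><not/><ci>x</ci></apply></apply>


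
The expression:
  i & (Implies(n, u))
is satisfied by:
  {u: True, i: True, n: False}
  {i: True, n: False, u: False}
  {n: True, u: True, i: True}


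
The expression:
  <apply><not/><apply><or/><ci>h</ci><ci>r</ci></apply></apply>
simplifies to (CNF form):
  <apply><and/><apply><not/><ci>h</ci></apply><apply><not/><ci>r</ci></apply></apply>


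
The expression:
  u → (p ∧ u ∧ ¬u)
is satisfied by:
  {u: False}


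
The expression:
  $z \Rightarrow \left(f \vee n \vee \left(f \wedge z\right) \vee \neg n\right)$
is always true.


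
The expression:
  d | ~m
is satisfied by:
  {d: True, m: False}
  {m: False, d: False}
  {m: True, d: True}


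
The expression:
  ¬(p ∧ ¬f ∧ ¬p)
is always true.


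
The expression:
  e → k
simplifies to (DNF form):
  k ∨ ¬e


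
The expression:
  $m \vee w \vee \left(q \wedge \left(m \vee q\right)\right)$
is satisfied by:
  {q: True, m: True, w: True}
  {q: True, m: True, w: False}
  {q: True, w: True, m: False}
  {q: True, w: False, m: False}
  {m: True, w: True, q: False}
  {m: True, w: False, q: False}
  {w: True, m: False, q: False}


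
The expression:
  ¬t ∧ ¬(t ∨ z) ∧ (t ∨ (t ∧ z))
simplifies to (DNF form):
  False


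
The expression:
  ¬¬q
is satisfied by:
  {q: True}


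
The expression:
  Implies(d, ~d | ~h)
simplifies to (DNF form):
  ~d | ~h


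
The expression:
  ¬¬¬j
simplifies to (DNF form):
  ¬j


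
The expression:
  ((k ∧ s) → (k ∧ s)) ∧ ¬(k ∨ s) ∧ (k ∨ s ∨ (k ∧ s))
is never true.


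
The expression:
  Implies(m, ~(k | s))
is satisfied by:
  {s: False, m: False, k: False}
  {k: True, s: False, m: False}
  {s: True, k: False, m: False}
  {k: True, s: True, m: False}
  {m: True, k: False, s: False}


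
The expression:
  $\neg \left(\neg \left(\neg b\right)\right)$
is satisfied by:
  {b: False}


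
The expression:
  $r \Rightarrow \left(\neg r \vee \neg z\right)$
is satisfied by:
  {z: False, r: False}
  {r: True, z: False}
  {z: True, r: False}


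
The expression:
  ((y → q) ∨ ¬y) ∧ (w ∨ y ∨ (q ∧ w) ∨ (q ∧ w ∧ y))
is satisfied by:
  {q: True, w: True, y: False}
  {w: True, y: False, q: False}
  {q: True, w: True, y: True}
  {q: True, y: True, w: False}


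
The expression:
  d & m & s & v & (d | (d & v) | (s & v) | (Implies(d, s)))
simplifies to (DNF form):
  d & m & s & v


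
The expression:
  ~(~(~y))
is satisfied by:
  {y: False}


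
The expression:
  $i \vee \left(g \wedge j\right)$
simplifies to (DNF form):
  $i \vee \left(g \wedge j\right)$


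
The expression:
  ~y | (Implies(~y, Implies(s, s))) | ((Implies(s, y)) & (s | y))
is always true.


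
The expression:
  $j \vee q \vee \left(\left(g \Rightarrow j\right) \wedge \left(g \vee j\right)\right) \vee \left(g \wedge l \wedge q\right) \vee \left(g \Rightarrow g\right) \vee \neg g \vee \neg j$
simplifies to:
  $\text{True}$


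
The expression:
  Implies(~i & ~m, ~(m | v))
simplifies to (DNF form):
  i | m | ~v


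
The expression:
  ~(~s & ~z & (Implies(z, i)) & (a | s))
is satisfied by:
  {z: True, s: True, a: False}
  {z: True, s: False, a: False}
  {s: True, z: False, a: False}
  {z: False, s: False, a: False}
  {a: True, z: True, s: True}
  {a: True, z: True, s: False}
  {a: True, s: True, z: False}


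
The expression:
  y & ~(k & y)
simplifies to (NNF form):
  y & ~k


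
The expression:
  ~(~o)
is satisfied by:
  {o: True}


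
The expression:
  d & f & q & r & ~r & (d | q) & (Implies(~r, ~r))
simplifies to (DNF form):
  False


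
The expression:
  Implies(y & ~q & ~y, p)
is always true.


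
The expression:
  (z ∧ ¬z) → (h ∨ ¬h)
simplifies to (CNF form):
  True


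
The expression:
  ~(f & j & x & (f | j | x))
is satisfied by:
  {x: False, j: False, f: False}
  {f: True, x: False, j: False}
  {j: True, x: False, f: False}
  {f: True, j: True, x: False}
  {x: True, f: False, j: False}
  {f: True, x: True, j: False}
  {j: True, x: True, f: False}


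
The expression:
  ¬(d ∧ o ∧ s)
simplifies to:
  ¬d ∨ ¬o ∨ ¬s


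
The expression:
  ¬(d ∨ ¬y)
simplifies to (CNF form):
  y ∧ ¬d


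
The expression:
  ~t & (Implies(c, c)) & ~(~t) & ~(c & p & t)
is never true.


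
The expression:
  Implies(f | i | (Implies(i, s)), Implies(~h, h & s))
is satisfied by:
  {h: True}


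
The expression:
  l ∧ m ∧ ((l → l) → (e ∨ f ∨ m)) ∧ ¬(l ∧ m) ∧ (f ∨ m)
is never true.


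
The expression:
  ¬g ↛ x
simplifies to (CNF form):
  ¬g ∧ ¬x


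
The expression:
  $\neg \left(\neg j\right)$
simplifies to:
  $j$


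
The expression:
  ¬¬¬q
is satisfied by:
  {q: False}


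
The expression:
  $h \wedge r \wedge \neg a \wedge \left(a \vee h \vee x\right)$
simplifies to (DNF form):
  $h \wedge r \wedge \neg a$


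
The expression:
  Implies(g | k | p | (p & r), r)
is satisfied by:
  {r: True, g: False, k: False, p: False}
  {r: True, p: True, g: False, k: False}
  {r: True, k: True, g: False, p: False}
  {r: True, p: True, k: True, g: False}
  {r: True, g: True, k: False, p: False}
  {r: True, p: True, g: True, k: False}
  {r: True, k: True, g: True, p: False}
  {r: True, p: True, k: True, g: True}
  {p: False, g: False, k: False, r: False}


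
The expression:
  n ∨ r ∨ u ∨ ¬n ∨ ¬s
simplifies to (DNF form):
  True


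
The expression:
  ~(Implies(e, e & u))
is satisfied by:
  {e: True, u: False}


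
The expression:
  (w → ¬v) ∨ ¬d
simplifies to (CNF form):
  ¬d ∨ ¬v ∨ ¬w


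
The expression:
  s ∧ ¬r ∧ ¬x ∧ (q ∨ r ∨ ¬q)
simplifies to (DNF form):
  s ∧ ¬r ∧ ¬x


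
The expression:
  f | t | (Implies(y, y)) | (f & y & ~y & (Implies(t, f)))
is always true.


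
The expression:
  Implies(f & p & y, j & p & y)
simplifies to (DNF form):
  j | ~f | ~p | ~y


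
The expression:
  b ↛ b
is never true.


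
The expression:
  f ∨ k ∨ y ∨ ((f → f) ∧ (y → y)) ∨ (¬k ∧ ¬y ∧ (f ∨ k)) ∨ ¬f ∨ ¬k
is always true.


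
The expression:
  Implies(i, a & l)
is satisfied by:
  {a: True, l: True, i: False}
  {a: True, l: False, i: False}
  {l: True, a: False, i: False}
  {a: False, l: False, i: False}
  {a: True, i: True, l: True}


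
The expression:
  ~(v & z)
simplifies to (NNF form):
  ~v | ~z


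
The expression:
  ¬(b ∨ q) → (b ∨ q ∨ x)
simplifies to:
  b ∨ q ∨ x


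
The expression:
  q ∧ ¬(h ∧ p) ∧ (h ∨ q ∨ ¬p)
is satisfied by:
  {q: True, p: False, h: False}
  {h: True, q: True, p: False}
  {p: True, q: True, h: False}


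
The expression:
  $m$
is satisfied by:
  {m: True}


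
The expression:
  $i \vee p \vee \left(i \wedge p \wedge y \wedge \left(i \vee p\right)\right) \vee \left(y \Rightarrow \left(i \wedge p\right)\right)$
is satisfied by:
  {i: True, p: True, y: False}
  {i: True, p: False, y: False}
  {p: True, i: False, y: False}
  {i: False, p: False, y: False}
  {i: True, y: True, p: True}
  {i: True, y: True, p: False}
  {y: True, p: True, i: False}


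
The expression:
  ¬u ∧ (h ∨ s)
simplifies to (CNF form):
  ¬u ∧ (h ∨ s)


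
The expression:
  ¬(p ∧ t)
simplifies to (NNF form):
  ¬p ∨ ¬t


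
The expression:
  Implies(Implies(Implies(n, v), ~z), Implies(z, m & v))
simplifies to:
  v | ~n | ~z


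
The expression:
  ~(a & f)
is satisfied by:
  {a: False, f: False}
  {f: True, a: False}
  {a: True, f: False}


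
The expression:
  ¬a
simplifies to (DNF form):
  ¬a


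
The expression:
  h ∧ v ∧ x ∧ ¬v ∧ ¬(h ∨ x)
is never true.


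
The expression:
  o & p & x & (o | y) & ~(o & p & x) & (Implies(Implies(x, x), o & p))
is never true.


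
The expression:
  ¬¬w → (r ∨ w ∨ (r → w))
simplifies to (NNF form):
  True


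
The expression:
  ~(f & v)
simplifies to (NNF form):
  ~f | ~v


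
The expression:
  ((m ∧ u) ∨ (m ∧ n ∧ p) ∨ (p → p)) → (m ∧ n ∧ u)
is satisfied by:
  {m: True, u: True, n: True}


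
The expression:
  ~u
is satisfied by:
  {u: False}


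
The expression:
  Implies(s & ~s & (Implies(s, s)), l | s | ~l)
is always true.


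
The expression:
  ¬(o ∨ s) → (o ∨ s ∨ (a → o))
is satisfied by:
  {o: True, s: True, a: False}
  {o: True, s: False, a: False}
  {s: True, o: False, a: False}
  {o: False, s: False, a: False}
  {a: True, o: True, s: True}
  {a: True, o: True, s: False}
  {a: True, s: True, o: False}


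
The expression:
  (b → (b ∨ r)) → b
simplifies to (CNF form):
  b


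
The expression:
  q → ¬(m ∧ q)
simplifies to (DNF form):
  ¬m ∨ ¬q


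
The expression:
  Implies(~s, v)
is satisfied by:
  {v: True, s: True}
  {v: True, s: False}
  {s: True, v: False}


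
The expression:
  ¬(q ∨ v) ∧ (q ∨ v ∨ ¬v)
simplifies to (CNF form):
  ¬q ∧ ¬v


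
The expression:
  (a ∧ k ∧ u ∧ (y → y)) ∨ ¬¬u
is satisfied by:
  {u: True}


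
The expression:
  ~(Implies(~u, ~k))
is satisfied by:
  {k: True, u: False}


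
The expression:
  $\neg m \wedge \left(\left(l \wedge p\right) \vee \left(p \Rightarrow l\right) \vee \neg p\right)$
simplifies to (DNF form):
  $\left(l \wedge \neg m\right) \vee \left(\neg m \wedge \neg p\right)$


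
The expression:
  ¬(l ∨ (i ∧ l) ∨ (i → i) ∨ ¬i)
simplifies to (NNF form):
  False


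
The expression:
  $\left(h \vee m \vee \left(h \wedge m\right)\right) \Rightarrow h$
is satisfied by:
  {h: True, m: False}
  {m: False, h: False}
  {m: True, h: True}


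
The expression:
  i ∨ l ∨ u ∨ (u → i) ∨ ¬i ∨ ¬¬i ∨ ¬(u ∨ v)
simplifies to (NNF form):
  True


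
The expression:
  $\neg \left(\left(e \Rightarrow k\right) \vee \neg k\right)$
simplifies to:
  $\text{False}$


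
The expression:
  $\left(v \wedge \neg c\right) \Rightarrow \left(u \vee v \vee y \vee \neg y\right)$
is always true.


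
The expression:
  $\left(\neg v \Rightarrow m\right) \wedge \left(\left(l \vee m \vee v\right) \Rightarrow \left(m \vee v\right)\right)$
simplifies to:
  $m \vee v$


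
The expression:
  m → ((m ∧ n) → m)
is always true.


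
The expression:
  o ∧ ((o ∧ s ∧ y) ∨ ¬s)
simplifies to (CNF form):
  o ∧ (y ∨ ¬s)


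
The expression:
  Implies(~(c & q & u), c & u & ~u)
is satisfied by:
  {c: True, u: True, q: True}


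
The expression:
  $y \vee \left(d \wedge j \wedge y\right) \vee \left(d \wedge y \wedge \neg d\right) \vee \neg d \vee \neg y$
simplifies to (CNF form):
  $\text{True}$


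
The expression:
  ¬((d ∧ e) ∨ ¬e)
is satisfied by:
  {e: True, d: False}


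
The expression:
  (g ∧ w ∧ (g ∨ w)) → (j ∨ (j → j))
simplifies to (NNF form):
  True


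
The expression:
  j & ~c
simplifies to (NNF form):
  j & ~c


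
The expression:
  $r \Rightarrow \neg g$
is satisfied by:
  {g: False, r: False}
  {r: True, g: False}
  {g: True, r: False}


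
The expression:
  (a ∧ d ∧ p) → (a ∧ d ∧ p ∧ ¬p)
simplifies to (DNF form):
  ¬a ∨ ¬d ∨ ¬p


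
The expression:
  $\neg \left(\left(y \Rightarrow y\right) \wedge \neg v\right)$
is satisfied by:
  {v: True}


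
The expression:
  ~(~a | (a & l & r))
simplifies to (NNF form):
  a & (~l | ~r)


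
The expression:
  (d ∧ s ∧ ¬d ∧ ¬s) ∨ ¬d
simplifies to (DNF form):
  ¬d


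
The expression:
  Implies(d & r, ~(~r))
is always true.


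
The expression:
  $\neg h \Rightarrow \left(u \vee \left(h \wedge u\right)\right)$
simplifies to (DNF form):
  $h \vee u$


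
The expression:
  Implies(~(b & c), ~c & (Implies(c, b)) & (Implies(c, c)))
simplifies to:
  b | ~c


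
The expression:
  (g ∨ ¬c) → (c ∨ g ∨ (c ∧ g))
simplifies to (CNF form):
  c ∨ g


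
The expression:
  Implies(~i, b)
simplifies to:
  b | i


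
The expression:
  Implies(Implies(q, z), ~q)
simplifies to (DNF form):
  ~q | ~z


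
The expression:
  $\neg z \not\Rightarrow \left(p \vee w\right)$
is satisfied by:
  {p: False, w: False, z: False}


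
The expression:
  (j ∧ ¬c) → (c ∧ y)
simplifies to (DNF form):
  c ∨ ¬j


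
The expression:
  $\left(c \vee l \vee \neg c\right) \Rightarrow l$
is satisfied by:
  {l: True}


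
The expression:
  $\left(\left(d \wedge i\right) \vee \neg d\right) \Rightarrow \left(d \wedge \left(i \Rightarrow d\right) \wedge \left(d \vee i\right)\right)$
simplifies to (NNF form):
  $d$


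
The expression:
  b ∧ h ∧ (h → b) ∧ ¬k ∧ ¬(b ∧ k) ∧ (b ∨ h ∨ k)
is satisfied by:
  {h: True, b: True, k: False}


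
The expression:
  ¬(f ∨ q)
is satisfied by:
  {q: False, f: False}


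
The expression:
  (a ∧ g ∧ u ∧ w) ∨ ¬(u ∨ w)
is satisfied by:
  {a: True, g: True, u: False, w: False}
  {a: True, g: False, u: False, w: False}
  {g: True, a: False, u: False, w: False}
  {a: False, g: False, u: False, w: False}
  {a: True, w: True, u: True, g: True}


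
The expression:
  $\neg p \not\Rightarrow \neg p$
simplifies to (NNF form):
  $\text{False}$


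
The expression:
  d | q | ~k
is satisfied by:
  {d: True, q: True, k: False}
  {d: True, k: False, q: False}
  {q: True, k: False, d: False}
  {q: False, k: False, d: False}
  {d: True, q: True, k: True}
  {d: True, k: True, q: False}
  {q: True, k: True, d: False}


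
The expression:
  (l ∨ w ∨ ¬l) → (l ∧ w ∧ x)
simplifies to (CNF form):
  l ∧ w ∧ x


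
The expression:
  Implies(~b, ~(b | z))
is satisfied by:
  {b: True, z: False}
  {z: False, b: False}
  {z: True, b: True}


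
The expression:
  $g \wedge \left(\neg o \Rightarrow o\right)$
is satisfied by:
  {g: True, o: True}


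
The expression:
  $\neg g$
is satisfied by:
  {g: False}


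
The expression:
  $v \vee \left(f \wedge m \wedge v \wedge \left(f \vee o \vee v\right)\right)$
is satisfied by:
  {v: True}


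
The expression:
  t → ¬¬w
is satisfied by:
  {w: True, t: False}
  {t: False, w: False}
  {t: True, w: True}


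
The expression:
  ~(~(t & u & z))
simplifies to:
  t & u & z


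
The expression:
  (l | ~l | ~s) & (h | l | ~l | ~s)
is always true.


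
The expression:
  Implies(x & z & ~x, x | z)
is always true.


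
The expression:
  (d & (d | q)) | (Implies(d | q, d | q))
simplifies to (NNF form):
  True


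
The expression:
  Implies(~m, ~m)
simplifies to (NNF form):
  True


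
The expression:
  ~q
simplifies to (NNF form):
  ~q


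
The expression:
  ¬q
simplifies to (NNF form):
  ¬q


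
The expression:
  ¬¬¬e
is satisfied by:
  {e: False}


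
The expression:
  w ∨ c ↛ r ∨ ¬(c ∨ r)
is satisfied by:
  {w: True, r: False}
  {r: False, w: False}
  {r: True, w: True}


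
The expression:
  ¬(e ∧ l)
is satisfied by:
  {l: False, e: False}
  {e: True, l: False}
  {l: True, e: False}


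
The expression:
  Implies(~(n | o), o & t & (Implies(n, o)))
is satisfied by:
  {n: True, o: True}
  {n: True, o: False}
  {o: True, n: False}


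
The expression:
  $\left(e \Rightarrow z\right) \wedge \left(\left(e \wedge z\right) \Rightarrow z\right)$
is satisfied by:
  {z: True, e: False}
  {e: False, z: False}
  {e: True, z: True}


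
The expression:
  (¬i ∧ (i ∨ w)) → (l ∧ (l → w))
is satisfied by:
  {i: True, l: True, w: False}
  {i: True, w: False, l: False}
  {l: True, w: False, i: False}
  {l: False, w: False, i: False}
  {i: True, l: True, w: True}
  {i: True, w: True, l: False}
  {l: True, w: True, i: False}


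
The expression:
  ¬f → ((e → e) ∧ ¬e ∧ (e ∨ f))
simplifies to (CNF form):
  f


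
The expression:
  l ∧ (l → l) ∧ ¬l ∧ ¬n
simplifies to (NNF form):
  False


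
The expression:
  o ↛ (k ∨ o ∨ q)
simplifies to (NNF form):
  False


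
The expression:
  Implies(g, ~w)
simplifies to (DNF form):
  ~g | ~w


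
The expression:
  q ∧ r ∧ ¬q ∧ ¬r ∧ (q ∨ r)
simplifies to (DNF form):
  False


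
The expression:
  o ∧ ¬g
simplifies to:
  o ∧ ¬g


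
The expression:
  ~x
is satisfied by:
  {x: False}


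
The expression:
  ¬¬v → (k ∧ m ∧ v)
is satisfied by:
  {m: True, k: True, v: False}
  {m: True, k: False, v: False}
  {k: True, m: False, v: False}
  {m: False, k: False, v: False}
  {m: True, v: True, k: True}


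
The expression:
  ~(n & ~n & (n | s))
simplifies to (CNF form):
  True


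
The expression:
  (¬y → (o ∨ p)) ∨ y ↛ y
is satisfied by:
  {y: True, o: True, p: True}
  {y: True, o: True, p: False}
  {y: True, p: True, o: False}
  {y: True, p: False, o: False}
  {o: True, p: True, y: False}
  {o: True, p: False, y: False}
  {p: True, o: False, y: False}


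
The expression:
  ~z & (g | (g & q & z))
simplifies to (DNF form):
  g & ~z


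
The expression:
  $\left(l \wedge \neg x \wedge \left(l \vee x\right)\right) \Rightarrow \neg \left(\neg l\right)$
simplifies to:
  $\text{True}$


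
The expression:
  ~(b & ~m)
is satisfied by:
  {m: True, b: False}
  {b: False, m: False}
  {b: True, m: True}


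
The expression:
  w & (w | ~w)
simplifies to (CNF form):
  w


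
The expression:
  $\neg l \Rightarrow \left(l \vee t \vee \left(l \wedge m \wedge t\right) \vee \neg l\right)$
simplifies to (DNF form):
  $\text{True}$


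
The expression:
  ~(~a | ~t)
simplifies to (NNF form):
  a & t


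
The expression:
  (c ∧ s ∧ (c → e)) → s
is always true.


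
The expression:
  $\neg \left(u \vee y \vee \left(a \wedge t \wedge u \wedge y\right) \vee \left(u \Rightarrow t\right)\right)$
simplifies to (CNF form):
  $\text{False}$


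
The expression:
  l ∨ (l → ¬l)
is always true.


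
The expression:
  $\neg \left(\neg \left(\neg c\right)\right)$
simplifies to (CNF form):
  $\neg c$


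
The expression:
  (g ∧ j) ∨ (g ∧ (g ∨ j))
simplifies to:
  g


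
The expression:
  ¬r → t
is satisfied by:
  {r: True, t: True}
  {r: True, t: False}
  {t: True, r: False}


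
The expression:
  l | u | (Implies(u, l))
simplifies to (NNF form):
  True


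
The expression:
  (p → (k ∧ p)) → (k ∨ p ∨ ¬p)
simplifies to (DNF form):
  True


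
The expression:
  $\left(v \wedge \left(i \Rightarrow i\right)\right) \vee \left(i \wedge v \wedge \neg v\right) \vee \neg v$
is always true.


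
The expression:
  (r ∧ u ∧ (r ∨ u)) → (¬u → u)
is always true.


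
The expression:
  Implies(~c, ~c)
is always true.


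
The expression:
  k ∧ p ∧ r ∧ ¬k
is never true.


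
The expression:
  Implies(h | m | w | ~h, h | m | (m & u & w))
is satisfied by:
  {m: True, h: True}
  {m: True, h: False}
  {h: True, m: False}


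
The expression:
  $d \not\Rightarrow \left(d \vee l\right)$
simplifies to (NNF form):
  $\text{False}$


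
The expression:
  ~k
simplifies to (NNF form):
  ~k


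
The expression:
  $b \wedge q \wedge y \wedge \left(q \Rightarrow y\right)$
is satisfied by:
  {y: True, b: True, q: True}


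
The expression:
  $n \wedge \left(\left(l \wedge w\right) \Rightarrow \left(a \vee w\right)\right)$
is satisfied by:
  {n: True}


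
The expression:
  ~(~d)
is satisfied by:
  {d: True}


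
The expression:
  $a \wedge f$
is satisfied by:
  {a: True, f: True}


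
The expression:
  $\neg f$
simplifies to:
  $\neg f$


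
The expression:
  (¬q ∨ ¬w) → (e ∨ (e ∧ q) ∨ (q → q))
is always true.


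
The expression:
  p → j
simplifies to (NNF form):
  j ∨ ¬p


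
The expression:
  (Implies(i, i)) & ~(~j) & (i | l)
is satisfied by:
  {j: True, i: True, l: True}
  {j: True, i: True, l: False}
  {j: True, l: True, i: False}


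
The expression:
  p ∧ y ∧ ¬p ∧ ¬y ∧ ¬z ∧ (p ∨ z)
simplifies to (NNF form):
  False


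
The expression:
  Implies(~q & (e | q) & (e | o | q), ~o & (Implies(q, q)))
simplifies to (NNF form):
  q | ~e | ~o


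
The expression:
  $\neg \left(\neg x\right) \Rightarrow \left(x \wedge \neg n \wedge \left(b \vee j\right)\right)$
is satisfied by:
  {j: True, b: True, x: False, n: False}
  {j: True, b: False, x: False, n: False}
  {b: True, j: False, x: False, n: False}
  {j: False, b: False, x: False, n: False}
  {j: True, n: True, b: True, x: False}
  {j: True, n: True, b: False, x: False}
  {n: True, b: True, j: False, x: False}
  {n: True, j: False, b: False, x: False}
  {j: True, x: True, b: True, n: False}
  {j: True, x: True, b: False, n: False}
  {x: True, b: True, j: False, n: False}


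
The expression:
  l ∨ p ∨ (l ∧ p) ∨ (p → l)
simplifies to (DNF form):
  True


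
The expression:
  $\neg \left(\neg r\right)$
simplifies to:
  $r$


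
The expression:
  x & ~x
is never true.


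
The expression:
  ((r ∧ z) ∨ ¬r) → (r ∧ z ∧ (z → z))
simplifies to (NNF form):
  r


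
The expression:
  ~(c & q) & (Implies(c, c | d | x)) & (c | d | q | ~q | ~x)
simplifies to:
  ~c | ~q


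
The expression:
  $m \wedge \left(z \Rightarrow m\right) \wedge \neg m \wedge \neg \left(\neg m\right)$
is never true.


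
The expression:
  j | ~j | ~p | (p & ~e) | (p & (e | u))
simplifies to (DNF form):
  True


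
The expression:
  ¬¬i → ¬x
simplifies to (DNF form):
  ¬i ∨ ¬x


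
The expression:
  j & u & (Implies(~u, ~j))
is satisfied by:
  {j: True, u: True}


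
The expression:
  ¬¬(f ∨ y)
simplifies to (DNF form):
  f ∨ y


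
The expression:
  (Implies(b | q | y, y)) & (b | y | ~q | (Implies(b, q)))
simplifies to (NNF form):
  y | (~b & ~q)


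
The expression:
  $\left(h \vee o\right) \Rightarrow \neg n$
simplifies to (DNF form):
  $\left(\neg h \wedge \neg o\right) \vee \neg n$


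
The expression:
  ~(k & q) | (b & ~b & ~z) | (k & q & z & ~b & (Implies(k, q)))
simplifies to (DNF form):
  ~k | ~q | (z & ~b)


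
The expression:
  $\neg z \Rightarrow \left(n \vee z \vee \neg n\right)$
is always true.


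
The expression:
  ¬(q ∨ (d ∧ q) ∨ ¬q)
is never true.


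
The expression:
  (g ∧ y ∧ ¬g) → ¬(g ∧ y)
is always true.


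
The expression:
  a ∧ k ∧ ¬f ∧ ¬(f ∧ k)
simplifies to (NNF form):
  a ∧ k ∧ ¬f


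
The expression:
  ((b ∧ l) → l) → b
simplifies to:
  b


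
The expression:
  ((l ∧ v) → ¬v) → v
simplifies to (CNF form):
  v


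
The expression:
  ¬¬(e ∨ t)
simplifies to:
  e ∨ t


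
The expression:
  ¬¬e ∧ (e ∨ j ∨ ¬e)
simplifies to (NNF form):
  e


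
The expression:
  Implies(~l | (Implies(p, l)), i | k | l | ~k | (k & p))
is always true.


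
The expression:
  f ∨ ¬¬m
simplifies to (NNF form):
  f ∨ m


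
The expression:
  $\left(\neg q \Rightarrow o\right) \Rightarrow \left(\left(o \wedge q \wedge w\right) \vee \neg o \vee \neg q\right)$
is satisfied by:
  {w: True, o: False, q: False}
  {o: False, q: False, w: False}
  {q: True, w: True, o: False}
  {q: True, o: False, w: False}
  {w: True, o: True, q: False}
  {o: True, w: False, q: False}
  {q: True, o: True, w: True}


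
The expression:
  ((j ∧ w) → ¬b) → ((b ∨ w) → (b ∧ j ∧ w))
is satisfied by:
  {j: True, w: False, b: False}
  {j: False, w: False, b: False}
  {b: True, w: True, j: True}


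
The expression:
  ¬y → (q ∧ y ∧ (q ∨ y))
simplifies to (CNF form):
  y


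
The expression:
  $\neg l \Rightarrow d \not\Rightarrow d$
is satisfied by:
  {l: True}


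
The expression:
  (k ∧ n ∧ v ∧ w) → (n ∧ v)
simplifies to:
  True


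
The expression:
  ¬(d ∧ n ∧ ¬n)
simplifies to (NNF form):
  True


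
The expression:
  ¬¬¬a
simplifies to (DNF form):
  ¬a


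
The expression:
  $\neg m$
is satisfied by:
  {m: False}


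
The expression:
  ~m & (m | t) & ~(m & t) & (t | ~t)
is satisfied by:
  {t: True, m: False}


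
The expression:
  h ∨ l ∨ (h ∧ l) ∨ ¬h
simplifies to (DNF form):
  True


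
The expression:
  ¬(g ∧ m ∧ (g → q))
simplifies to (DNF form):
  ¬g ∨ ¬m ∨ ¬q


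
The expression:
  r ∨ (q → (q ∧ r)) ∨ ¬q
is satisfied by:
  {r: True, q: False}
  {q: False, r: False}
  {q: True, r: True}


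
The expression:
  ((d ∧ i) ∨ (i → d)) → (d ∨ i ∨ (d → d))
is always true.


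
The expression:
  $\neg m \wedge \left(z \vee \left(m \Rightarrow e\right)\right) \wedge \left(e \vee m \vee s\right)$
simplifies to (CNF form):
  $\neg m \wedge \left(e \vee s\right)$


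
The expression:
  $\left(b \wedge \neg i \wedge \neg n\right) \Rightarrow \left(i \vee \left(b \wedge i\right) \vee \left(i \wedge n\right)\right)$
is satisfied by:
  {i: True, n: True, b: False}
  {i: True, b: False, n: False}
  {n: True, b: False, i: False}
  {n: False, b: False, i: False}
  {i: True, n: True, b: True}
  {i: True, b: True, n: False}
  {n: True, b: True, i: False}


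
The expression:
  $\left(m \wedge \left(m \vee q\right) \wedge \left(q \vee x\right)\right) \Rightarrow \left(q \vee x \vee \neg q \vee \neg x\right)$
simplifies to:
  $\text{True}$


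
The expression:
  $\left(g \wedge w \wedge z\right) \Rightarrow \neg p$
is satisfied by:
  {p: False, z: False, g: False, w: False}
  {w: True, p: False, z: False, g: False}
  {g: True, p: False, z: False, w: False}
  {w: True, g: True, p: False, z: False}
  {z: True, w: False, p: False, g: False}
  {w: True, z: True, p: False, g: False}
  {g: True, z: True, w: False, p: False}
  {w: True, g: True, z: True, p: False}
  {p: True, g: False, z: False, w: False}
  {w: True, p: True, g: False, z: False}
  {g: True, p: True, w: False, z: False}
  {w: True, g: True, p: True, z: False}
  {z: True, p: True, g: False, w: False}
  {w: True, z: True, p: True, g: False}
  {g: True, z: True, p: True, w: False}


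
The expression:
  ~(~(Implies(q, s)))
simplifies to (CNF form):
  s | ~q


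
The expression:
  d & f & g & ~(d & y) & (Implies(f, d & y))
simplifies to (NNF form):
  False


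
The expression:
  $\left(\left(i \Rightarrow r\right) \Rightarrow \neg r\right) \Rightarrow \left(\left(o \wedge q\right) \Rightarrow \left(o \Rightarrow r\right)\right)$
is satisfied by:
  {r: True, o: False, q: False}
  {o: False, q: False, r: False}
  {r: True, q: True, o: False}
  {q: True, o: False, r: False}
  {r: True, o: True, q: False}
  {o: True, r: False, q: False}
  {r: True, q: True, o: True}


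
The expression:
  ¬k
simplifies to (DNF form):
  ¬k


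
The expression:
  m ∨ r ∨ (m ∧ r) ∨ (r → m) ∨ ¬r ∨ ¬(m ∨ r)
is always true.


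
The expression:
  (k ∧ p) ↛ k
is never true.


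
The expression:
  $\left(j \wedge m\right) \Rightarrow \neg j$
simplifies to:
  $\neg j \vee \neg m$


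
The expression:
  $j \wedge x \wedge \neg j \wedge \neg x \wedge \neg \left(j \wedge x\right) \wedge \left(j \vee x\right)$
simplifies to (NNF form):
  $\text{False}$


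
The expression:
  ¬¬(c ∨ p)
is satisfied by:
  {c: True, p: True}
  {c: True, p: False}
  {p: True, c: False}


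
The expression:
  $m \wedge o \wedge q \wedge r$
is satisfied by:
  {r: True, m: True, o: True, q: True}


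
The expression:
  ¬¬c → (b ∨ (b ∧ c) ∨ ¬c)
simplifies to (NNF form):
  b ∨ ¬c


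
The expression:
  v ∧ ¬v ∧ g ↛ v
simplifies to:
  False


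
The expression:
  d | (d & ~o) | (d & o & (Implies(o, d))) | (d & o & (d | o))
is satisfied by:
  {d: True}


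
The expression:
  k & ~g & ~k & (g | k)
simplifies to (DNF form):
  False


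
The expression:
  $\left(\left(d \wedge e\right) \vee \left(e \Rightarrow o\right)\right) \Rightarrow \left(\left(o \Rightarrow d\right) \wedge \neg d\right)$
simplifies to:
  $\neg d \wedge \neg o$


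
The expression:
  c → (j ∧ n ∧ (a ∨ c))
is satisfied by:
  {j: True, n: True, c: False}
  {j: True, n: False, c: False}
  {n: True, j: False, c: False}
  {j: False, n: False, c: False}
  {c: True, j: True, n: True}


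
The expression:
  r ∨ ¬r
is always true.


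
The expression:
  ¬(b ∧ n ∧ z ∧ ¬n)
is always true.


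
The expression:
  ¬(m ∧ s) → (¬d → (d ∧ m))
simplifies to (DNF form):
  d ∨ (m ∧ s)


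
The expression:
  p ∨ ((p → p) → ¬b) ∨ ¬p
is always true.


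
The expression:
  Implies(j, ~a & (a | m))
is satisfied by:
  {m: True, j: False, a: False}
  {m: False, j: False, a: False}
  {a: True, m: True, j: False}
  {a: True, m: False, j: False}
  {j: True, m: True, a: False}


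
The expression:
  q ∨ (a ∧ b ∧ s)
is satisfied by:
  {q: True, s: True, b: True, a: True}
  {q: True, s: True, b: True, a: False}
  {q: True, s: True, a: True, b: False}
  {q: True, s: True, a: False, b: False}
  {q: True, b: True, a: True, s: False}
  {q: True, b: True, a: False, s: False}
  {q: True, b: False, a: True, s: False}
  {q: True, b: False, a: False, s: False}
  {s: True, b: True, a: True, q: False}


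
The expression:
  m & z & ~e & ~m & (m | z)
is never true.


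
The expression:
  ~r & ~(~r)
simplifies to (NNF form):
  False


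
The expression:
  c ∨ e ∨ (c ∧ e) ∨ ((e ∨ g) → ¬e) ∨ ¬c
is always true.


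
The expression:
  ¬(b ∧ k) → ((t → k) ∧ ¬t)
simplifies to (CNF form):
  (b ∨ ¬t) ∧ (k ∨ ¬t)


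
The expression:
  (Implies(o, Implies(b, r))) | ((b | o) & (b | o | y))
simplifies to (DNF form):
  True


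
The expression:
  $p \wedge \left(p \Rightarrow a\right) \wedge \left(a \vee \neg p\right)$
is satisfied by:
  {a: True, p: True}


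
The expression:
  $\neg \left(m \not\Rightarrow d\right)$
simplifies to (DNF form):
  $d \vee \neg m$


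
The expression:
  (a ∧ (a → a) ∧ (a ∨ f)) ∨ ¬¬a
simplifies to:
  a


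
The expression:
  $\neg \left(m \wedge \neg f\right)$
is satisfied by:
  {f: True, m: False}
  {m: False, f: False}
  {m: True, f: True}


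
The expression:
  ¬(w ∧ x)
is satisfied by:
  {w: False, x: False}
  {x: True, w: False}
  {w: True, x: False}


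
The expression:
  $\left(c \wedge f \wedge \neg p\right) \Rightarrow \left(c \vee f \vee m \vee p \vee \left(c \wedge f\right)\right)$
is always true.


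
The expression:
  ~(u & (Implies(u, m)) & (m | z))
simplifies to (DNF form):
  ~m | ~u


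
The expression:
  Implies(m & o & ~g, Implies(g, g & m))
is always true.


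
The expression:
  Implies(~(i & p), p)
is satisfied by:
  {p: True}


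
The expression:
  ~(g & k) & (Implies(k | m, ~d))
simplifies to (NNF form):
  (~d & ~g) | (~d & ~k) | (~k & ~m)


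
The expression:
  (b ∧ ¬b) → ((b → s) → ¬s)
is always true.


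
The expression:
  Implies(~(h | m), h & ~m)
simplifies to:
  h | m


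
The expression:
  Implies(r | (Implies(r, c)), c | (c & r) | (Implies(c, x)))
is always true.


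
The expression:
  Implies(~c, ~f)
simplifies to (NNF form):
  c | ~f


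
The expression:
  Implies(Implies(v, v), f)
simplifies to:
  f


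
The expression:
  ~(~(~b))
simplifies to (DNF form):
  ~b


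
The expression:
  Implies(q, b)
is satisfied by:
  {b: True, q: False}
  {q: False, b: False}
  {q: True, b: True}


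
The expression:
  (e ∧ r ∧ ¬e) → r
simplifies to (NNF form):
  True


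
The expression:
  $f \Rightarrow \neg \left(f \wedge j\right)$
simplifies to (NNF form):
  $\neg f \vee \neg j$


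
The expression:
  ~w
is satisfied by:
  {w: False}


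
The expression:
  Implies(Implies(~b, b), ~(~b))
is always true.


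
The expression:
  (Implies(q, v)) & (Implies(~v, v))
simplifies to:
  v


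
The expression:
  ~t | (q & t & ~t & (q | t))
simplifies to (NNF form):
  ~t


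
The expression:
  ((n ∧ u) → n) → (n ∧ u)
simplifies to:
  n ∧ u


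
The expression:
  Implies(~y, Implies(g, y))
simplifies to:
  y | ~g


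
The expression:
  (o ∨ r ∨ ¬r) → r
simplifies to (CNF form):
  r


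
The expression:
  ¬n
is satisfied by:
  {n: False}


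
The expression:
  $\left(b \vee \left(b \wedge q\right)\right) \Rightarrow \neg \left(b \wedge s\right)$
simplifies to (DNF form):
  $\neg b \vee \neg s$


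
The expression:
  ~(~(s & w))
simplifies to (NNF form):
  s & w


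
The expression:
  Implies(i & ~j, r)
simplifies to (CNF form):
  j | r | ~i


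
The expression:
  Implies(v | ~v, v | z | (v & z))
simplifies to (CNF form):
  v | z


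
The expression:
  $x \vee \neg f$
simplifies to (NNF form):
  $x \vee \neg f$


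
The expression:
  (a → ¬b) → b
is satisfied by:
  {b: True}


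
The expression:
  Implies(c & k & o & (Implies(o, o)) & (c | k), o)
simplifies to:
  True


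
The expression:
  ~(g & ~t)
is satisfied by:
  {t: True, g: False}
  {g: False, t: False}
  {g: True, t: True}


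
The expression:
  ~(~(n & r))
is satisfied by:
  {r: True, n: True}


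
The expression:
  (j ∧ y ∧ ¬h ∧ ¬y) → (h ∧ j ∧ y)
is always true.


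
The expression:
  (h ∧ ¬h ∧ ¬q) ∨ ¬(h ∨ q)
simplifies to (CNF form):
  ¬h ∧ ¬q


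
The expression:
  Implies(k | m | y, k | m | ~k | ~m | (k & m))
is always true.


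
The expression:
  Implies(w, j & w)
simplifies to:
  j | ~w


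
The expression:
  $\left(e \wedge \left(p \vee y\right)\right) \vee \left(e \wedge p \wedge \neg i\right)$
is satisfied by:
  {y: True, p: True, e: True}
  {y: True, e: True, p: False}
  {p: True, e: True, y: False}


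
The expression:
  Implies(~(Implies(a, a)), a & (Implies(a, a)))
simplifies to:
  True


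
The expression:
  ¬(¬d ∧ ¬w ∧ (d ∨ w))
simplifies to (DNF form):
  True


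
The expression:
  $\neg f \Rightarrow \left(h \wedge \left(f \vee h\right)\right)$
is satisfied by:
  {h: True, f: True}
  {h: True, f: False}
  {f: True, h: False}


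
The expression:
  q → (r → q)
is always true.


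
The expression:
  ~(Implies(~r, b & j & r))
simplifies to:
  ~r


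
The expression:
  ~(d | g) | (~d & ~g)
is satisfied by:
  {g: False, d: False}


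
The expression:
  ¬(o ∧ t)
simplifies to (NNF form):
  ¬o ∨ ¬t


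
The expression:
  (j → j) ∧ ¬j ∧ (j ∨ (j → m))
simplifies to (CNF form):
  ¬j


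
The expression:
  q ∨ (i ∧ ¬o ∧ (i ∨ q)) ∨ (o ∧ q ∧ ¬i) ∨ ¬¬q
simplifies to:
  q ∨ (i ∧ ¬o)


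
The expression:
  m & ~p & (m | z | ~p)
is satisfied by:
  {m: True, p: False}


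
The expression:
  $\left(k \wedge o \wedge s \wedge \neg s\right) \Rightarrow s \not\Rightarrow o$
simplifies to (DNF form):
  $\text{True}$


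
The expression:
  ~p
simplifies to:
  ~p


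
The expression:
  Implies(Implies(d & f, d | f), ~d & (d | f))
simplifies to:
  f & ~d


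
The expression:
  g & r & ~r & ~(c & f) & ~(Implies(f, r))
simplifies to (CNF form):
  False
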